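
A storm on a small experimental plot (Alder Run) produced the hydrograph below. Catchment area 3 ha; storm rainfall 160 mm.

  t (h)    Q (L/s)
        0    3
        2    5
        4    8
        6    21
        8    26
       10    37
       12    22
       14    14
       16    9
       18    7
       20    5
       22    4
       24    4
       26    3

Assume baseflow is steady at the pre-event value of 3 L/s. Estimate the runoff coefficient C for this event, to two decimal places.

ΣQ_DR = 126.0 L/s; V = ΣQ_DR·Δt = 9.072 × 10^5 L.
Runoff depth d = V / A = 30.24 mm.
C = d / P = 30.24 / 160 = 0.19.

C ≈ 0.19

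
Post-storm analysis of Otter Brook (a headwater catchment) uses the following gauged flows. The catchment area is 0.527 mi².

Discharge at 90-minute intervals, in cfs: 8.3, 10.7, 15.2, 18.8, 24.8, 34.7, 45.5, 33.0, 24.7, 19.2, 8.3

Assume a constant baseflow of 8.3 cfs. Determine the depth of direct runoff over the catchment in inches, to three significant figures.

d ≈ 0.670 in

Direct runoff: 0.0, 2.4, 6.9, 10.5, 16.5, 26.4, 37.2, 24.7, 16.4, 10.9, 0.0 cfs; ΣQ_DR = 151.9 cfs.
V = ΣQ_DR · Δt = 151.9 × 5400 s = 8.203 × 10^5 ft³.
Over A = 0.527 mi², depth = V / A = 0.670 in.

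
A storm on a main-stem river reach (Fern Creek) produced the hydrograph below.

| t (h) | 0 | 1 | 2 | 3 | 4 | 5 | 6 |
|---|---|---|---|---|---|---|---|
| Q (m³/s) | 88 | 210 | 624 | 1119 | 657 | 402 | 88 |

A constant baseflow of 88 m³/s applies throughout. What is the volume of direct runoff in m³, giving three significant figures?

V ≈ 9.26 × 10^6 m³

Direct-runoff ordinates (Q − Q_b): 0.0, 122.0, 536.0, 1031.0, 569.0, 314.0, 0.0 m³/s.
ΣQ_DR = 2572 m³/s.
With Δt = 1 h = 3600 s, V = ΣQ_DR · Δt = 2572 × 3600 = 9.26 × 10^6 m³.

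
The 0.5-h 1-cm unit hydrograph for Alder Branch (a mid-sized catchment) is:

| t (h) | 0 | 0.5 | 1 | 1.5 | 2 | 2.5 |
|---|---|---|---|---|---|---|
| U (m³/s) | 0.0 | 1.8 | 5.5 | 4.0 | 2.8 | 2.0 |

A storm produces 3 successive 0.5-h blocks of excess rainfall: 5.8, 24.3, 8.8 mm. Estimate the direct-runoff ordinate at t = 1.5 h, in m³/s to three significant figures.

Q ≈ 17.3 m³/s

By discrete convolution, Q_j = Σ (P_i / 10 mm) · U_{j−i}.
At t = 1.5 h (j=3): Q = (5.8/10)·4.0 + (24.3/10)·5.5 + (8.8/10)·1.8 = 17.3 m³/s.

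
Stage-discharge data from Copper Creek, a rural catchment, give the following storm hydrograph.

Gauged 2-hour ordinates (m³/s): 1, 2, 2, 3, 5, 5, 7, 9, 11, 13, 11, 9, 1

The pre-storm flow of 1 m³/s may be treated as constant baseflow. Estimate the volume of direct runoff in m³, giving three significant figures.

V ≈ 4.75 × 10^5 m³

Direct-runoff ordinates (Q − Q_b): 0.0, 1.0, 1.0, 2.0, 4.0, 4.0, 6.0, 8.0, 10.0, 12.0, 10.0, 8.0, 0.0 m³/s.
ΣQ_DR = 66.00 m³/s.
With Δt = 2 h = 7200 s, V = ΣQ_DR · Δt = 66.00 × 7200 = 4.75 × 10^5 m³.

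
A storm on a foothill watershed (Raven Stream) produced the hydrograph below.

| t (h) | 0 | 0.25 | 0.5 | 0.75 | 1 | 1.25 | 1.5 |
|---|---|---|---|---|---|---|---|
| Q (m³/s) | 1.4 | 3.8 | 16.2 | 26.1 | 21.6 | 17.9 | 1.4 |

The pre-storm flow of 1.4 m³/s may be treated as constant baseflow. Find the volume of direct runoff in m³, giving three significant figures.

V ≈ 70700 m³

Direct-runoff ordinates (Q − Q_b): 0.0, 2.4, 14.8, 24.7, 20.2, 16.5, 0.0 m³/s.
ΣQ_DR = 78.60 m³/s.
With Δt = 0.25 h = 900 s, V = ΣQ_DR · Δt = 78.60 × 900 = 70700 m³.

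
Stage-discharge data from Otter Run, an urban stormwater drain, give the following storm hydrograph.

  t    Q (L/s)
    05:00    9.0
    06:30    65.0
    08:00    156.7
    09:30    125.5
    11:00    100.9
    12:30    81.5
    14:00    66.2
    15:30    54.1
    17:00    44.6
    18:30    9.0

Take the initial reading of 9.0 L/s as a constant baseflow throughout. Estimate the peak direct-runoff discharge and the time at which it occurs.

Subtracting baseflow gives direct-runoff ordinates: 0.0, 56.0, 147.7, 116.5, 91.9, 72.5, 57.2, 45.1, 35.6, 0.0 L/s.
The maximum is 147.7 L/s, occurring at the reading for t = 08:00.

Q_p = 147.7 L/s at t = 08:00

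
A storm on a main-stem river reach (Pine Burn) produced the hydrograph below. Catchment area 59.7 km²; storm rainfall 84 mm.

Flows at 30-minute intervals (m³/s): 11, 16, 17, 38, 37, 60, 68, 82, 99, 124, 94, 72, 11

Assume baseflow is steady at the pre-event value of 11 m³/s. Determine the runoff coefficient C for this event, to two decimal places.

C ≈ 0.21

ΣQ_DR = 586.0 m³/s; V = ΣQ_DR·Δt = 1.055 × 10^6 m³.
Runoff depth d = V / A = 17.67 mm.
C = d / P = 17.67 / 84 = 0.21.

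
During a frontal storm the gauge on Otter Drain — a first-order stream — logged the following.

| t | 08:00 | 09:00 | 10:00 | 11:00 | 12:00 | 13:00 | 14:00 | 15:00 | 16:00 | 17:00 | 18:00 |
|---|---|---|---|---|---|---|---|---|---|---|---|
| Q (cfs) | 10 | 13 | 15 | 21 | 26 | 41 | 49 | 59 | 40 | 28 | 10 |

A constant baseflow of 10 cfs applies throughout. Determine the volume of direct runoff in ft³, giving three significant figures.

V ≈ 7.27 × 10^5 ft³

Direct-runoff ordinates (Q − Q_b): 0.0, 3.0, 5.0, 11.0, 16.0, 31.0, 39.0, 49.0, 30.0, 18.0, 0.0 cfs.
ΣQ_DR = 202.0 cfs.
With Δt = 1 h = 3600 s, V = ΣQ_DR · Δt = 202.0 × 3600 = 7.27 × 10^5 ft³.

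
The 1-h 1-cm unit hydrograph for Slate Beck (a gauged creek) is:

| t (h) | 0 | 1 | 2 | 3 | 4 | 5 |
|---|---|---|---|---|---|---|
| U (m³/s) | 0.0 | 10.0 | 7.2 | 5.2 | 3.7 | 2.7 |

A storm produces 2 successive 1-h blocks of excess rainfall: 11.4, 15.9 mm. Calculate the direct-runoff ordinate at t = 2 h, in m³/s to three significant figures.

By discrete convolution, Q_j = Σ (P_i / 10 mm) · U_{j−i}.
At t = 2 h (j=2): Q = (11.4/10)·7.2 + (15.9/10)·10.0 = 24.1 m³/s.

Q ≈ 24.1 m³/s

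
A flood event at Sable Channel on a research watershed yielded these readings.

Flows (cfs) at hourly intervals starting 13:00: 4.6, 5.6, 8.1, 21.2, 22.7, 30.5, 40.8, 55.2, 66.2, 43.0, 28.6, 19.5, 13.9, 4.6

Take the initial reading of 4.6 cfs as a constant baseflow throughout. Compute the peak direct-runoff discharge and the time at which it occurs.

Subtracting baseflow gives direct-runoff ordinates: 0.0, 1.0, 3.5, 16.6, 18.1, 25.9, 36.2, 50.6, 61.6, 38.4, 24.0, 14.9, 9.3, 0.0 cfs.
The maximum is 61.6 cfs, occurring at the reading for t = 21:00.

Q_p = 61.6 cfs at t = 21:00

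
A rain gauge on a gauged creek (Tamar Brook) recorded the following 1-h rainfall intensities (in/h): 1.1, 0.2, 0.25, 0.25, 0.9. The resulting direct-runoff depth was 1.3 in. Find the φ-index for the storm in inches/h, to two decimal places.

Only the 2 blocks with intensity above φ contribute runoff: 1.1, 0.9 in/h.
Σ(I−φ)·Δt = d  ⇒  (1.1+0.9 − 2φ)·1 = 1.3
φ = (2.000 − 1.3/1) / 2 = 0.35 in/h.

φ ≈ 0.35 in/h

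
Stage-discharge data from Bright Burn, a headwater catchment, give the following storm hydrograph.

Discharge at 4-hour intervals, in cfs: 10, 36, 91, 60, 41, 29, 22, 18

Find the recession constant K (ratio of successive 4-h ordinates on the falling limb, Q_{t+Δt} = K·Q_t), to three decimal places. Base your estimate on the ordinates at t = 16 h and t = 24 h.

K ≈ 0.733

Using the recession-limb readings at t = 16 h and t = 24 h: Q falls from 41 to 22 cfs over 2 intervals.
K = (Q₂/Q₁)^(1/2) = (22/41)^(1/2) = 0.733.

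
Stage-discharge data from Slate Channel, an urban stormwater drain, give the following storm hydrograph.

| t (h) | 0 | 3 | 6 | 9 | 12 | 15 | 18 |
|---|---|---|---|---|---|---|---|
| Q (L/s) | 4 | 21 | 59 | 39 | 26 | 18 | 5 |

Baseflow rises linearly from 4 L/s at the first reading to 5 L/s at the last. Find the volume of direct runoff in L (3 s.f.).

V ≈ 1.52 × 10^6 L

Direct-runoff ordinates (Q − Q_b): 0.00, 16.83, 54.67, 34.50, 21.33, 13.17, 0.00 L/s.
ΣQ_DR = 140.5 L/s.
With Δt = 3 h = 10800 s, V = ΣQ_DR · Δt = 140.5 × 10800 = 1.52 × 10^6 L.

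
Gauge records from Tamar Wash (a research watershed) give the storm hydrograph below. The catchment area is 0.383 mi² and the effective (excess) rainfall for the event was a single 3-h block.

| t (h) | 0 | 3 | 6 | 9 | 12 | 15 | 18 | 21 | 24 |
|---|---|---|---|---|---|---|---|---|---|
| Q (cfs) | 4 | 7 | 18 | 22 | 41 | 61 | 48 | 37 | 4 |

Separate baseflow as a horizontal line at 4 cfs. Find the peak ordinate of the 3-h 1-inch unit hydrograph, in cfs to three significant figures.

Direct runoff: 0.0, 3.0, 14.0, 18.0, 37.0, 57.0, 44.0, 33.0, 0.0 cfs; ΣQ_DR = 206.0 cfs, peak = 57.0 cfs.
Runoff depth d = ΣQ_DR·Δt / A = 206.0 × 10800 / (0.383 mi²) = 2.500 in.
The 1-inch UH is the DRH scaled by (1 in)/d, so U_p = 57.0 × 1/2.500 = 22.8 cfs.

U_p ≈ 22.8 cfs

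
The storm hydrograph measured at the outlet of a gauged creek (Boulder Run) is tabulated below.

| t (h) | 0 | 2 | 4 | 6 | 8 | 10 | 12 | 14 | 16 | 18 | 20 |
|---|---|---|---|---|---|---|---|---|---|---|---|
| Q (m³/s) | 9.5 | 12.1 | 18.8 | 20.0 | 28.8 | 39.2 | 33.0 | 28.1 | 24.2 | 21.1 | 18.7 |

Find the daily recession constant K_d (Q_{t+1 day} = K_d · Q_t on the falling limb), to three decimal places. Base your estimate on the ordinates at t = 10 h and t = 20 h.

K_d ≈ 0.169

Between t = 10 h and t = 20 h the flow falls from 39.2 to 18.7 m³/s over 5×2 h = 10 h.
Per-interval ratio K = (18.7/39.2)^(1/5) = 0.8624; K_d = K^(24/2) = 0.169.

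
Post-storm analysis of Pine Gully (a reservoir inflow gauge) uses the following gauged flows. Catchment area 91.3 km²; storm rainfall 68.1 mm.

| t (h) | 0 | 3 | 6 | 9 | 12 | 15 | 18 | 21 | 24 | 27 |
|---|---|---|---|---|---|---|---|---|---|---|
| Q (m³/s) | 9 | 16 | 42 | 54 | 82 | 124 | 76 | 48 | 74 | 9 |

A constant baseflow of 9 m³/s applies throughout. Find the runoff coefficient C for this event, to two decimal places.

ΣQ_DR = 444.0 m³/s; V = ΣQ_DR·Δt = 4.795 × 10^6 m³.
Runoff depth d = V / A = 52.52 mm.
C = d / P = 52.52 / 68.1 = 0.77.

C ≈ 0.77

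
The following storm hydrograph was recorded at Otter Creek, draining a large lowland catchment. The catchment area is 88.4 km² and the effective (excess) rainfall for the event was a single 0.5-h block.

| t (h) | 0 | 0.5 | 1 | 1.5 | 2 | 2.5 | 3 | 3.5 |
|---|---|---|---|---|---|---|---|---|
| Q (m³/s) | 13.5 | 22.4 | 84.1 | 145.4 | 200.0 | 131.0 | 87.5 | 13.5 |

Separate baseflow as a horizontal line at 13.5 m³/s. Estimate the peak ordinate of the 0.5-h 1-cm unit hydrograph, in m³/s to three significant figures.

U_p ≈ 155 m³/s

Direct runoff: 0.0, 8.9, 70.6, 131.9, 186.5, 117.5, 74.0, 0.0 m³/s; ΣQ_DR = 589.4 m³/s, peak = 186.5 m³/s.
Runoff depth d = ΣQ_DR·Δt / A = 589.4 × 1800 / (88.4 km²) = 12.00 mm.
The 1-cm UH is the DRH scaled by (10 mm)/d, so U_p = 186.5 × 10/12.00 = 155 m³/s.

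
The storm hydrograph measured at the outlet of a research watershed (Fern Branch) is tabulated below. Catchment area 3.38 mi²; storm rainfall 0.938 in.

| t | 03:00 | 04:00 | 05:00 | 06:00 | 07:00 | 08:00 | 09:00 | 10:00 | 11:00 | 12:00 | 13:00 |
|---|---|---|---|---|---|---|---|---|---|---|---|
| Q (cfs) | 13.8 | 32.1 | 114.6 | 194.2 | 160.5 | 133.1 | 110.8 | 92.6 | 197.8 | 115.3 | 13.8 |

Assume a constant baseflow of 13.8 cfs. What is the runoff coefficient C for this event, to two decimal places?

C ≈ 0.50

ΣQ_DR = 1027 cfs; V = ΣQ_DR·Δt = 3.696 × 10^6 ft³.
Runoff depth d = V / A = 0.4707 in.
C = d / P = 0.4707 / 0.938 = 0.50.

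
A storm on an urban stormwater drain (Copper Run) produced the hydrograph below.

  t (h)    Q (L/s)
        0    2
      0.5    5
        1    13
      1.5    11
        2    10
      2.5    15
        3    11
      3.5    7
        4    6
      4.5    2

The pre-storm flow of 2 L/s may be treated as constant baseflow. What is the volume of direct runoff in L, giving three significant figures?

Direct-runoff ordinates (Q − Q_b): 0.0, 3.0, 11.0, 9.0, 8.0, 13.0, 9.0, 5.0, 4.0, 0.0 L/s.
ΣQ_DR = 62.00 L/s.
With Δt = 0.5 h = 1800 s, V = ΣQ_DR · Δt = 62.00 × 1800 = 1.12 × 10^5 L.

V ≈ 1.12 × 10^5 L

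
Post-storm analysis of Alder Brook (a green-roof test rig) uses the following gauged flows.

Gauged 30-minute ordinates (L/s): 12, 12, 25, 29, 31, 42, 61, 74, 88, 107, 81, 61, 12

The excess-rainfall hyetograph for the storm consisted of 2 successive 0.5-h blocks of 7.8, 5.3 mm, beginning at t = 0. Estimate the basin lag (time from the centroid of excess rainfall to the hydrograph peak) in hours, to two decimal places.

t_L ≈ 4.05 h

Centroid of excess rainfall: t_c = Σ P_i·t̄_i / ΣP_i = 0.4523 h (block centres at 0.25, 0.75 h).
Hydrograph peak occurs at t = 4.5 h, so basin lag t_L = 4.5 − 0.4523 = 4.05 h.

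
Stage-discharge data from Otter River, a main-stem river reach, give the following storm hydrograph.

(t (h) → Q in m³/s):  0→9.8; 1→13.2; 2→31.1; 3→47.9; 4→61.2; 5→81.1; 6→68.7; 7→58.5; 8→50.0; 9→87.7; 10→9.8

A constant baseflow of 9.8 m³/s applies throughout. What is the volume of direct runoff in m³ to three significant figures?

V ≈ 1.48 × 10^6 m³

Direct-runoff ordinates (Q − Q_b): 0.0, 3.4, 21.3, 38.1, 51.4, 71.3, 58.9, 48.7, 40.2, 77.9, 0.0 m³/s.
ΣQ_DR = 411.2 m³/s.
With Δt = 1 h = 3600 s, V = ΣQ_DR · Δt = 411.2 × 3600 = 1.48 × 10^6 m³.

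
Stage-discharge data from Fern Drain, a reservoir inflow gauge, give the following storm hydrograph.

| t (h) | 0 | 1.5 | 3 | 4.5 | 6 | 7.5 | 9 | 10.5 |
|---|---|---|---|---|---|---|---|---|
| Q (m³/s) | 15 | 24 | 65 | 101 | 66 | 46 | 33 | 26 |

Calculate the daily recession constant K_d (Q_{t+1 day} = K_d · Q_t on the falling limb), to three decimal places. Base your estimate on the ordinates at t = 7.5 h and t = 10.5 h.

K_d ≈ 0.010

Between t = 7.5 h and t = 10.5 h the flow falls from 46 to 26 m³/s over 2×1.5 h = 3 h.
Per-interval ratio K = (26/46)^(1/2) = 0.7518; K_d = K^(24/1.5) = 0.010.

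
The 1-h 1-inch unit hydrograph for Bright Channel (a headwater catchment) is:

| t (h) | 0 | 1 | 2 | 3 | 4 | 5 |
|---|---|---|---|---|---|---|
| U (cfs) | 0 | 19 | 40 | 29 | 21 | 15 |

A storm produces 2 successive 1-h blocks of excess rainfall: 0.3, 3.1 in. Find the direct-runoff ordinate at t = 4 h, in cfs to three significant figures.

By discrete convolution, Q_j = Σ (P_i / 1 in) · U_{j−i}.
At t = 4 h (j=4): Q = (0.3/1)·21 + (3.1/1)·29 = 96.2 cfs.

Q ≈ 96.2 cfs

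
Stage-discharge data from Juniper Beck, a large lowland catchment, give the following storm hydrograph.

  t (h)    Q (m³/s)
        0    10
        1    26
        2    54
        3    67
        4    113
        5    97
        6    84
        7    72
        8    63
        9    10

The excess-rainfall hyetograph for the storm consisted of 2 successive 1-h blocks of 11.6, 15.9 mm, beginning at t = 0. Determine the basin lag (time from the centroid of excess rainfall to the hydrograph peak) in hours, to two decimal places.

t_L ≈ 2.92 h

Centroid of excess rainfall: t_c = Σ P_i·t̄_i / ΣP_i = 1.0782 h (block centres at 0.5, 1.5 h).
Hydrograph peak occurs at t = 4 h, so basin lag t_L = 4 − 1.0782 = 2.92 h.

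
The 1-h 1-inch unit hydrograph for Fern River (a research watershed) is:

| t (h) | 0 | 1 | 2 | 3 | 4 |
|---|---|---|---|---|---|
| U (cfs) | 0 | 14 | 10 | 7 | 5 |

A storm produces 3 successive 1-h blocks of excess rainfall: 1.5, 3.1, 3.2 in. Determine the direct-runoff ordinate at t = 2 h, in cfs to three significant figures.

Q ≈ 58.4 cfs

By discrete convolution, Q_j = Σ (P_i / 1 in) · U_{j−i}.
At t = 2 h (j=2): Q = (1.5/1)·10 + (3.1/1)·14 + (3.2/1)·0 = 58.4 cfs.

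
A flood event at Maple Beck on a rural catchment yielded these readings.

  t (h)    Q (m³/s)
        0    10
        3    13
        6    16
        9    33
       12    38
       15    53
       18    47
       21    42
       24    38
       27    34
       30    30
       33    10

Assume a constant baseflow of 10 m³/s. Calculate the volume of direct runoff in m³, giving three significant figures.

Direct-runoff ordinates (Q − Q_b): 0.0, 3.0, 6.0, 23.0, 28.0, 43.0, 37.0, 32.0, 28.0, 24.0, 20.0, 0.0 m³/s.
ΣQ_DR = 244.0 m³/s.
With Δt = 3 h = 10800 s, V = ΣQ_DR · Δt = 244.0 × 10800 = 2.64 × 10^6 m³.

V ≈ 2.64 × 10^6 m³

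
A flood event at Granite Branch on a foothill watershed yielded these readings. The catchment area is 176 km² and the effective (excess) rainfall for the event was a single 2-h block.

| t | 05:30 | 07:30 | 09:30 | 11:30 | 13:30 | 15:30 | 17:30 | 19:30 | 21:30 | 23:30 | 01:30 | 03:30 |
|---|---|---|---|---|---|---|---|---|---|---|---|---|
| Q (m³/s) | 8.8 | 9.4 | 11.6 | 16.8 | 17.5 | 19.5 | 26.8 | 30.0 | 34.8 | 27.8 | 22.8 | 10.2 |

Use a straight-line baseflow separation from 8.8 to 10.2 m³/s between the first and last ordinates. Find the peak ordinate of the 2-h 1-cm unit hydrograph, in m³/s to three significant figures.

Direct runoff: 0.00, 0.47, 2.55, 7.62, 8.19, 10.06, 17.24, 20.31, 24.98, 17.85, 12.73, 0.00 m³/s; ΣQ_DR = 122.0 m³/s, peak = 24.98 m³/s.
Runoff depth d = ΣQ_DR·Δt / A = 122.0 × 7200 / (176 km²) = 4.991 mm.
The 1-cm UH is the DRH scaled by (10 mm)/d, so U_p = 24.98 × 10/4.991 = 50.1 m³/s.

U_p ≈ 50.1 m³/s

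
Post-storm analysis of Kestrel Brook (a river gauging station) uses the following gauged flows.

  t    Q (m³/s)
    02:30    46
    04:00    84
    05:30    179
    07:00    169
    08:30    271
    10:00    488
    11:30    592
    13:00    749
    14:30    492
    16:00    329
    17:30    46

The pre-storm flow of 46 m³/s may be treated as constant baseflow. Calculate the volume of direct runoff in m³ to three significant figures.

Direct-runoff ordinates (Q − Q_b): 0.0, 38.0, 133.0, 123.0, 225.0, 442.0, 546.0, 703.0, 446.0, 283.0, 0.0 m³/s.
ΣQ_DR = 2939 m³/s.
With Δt = 1.5 h = 5400 s, V = ΣQ_DR · Δt = 2939 × 5400 = 1.59 × 10^7 m³.

V ≈ 1.59 × 10^7 m³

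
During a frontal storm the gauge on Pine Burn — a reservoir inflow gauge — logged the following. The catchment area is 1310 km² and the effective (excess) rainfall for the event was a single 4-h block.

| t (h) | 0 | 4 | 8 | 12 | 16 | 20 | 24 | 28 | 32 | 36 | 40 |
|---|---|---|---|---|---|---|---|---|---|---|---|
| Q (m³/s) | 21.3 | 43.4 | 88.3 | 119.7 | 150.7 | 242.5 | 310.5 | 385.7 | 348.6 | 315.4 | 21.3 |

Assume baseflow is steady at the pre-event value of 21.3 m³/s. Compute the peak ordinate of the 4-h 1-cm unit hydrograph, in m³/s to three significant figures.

U_p ≈ 183 m³/s

Direct runoff: 0.0, 22.1, 67.0, 98.4, 129.4, 221.2, 289.2, 364.4, 327.3, 294.1, 0.0 m³/s; ΣQ_DR = 1813 m³/s, peak = 364.4 m³/s.
Runoff depth d = ΣQ_DR·Δt / A = 1813 × 14400 / (1310 km²) = 19.93 mm.
The 1-cm UH is the DRH scaled by (10 mm)/d, so U_p = 364.4 × 10/19.93 = 183 m³/s.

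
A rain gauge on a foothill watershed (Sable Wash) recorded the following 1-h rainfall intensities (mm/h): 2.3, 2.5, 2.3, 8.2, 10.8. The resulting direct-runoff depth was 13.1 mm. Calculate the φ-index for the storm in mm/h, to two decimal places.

φ ≈ 2.95 mm/h

Only the 2 blocks with intensity above φ contribute runoff: 8.2, 10.8 mm/h.
Σ(I−φ)·Δt = d  ⇒  (8.2+10.8 − 2φ)·1 = 13.1
φ = (19.00 − 13.1/1) / 2 = 2.95 mm/h.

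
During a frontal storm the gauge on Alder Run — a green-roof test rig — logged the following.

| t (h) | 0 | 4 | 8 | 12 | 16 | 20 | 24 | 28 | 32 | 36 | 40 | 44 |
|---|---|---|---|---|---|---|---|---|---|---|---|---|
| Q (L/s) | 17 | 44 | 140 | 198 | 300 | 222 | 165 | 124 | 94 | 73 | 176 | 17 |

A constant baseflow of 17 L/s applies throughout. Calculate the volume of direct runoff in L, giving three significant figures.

V ≈ 1.97 × 10^7 L

Direct-runoff ordinates (Q − Q_b): 0.0, 27.0, 123.0, 181.0, 283.0, 205.0, 148.0, 107.0, 77.0, 56.0, 159.0, 0.0 L/s.
ΣQ_DR = 1366 L/s.
With Δt = 4 h = 14400 s, V = ΣQ_DR · Δt = 1366 × 14400 = 1.97 × 10^7 L.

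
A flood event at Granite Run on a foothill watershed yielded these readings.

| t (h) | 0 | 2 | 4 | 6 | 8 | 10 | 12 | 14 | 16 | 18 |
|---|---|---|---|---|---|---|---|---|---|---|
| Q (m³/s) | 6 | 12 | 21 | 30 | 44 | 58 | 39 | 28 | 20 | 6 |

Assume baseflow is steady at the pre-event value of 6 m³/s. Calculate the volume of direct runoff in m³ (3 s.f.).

Direct-runoff ordinates (Q − Q_b): 0.0, 6.0, 15.0, 24.0, 38.0, 52.0, 33.0, 22.0, 14.0, 0.0 m³/s.
ΣQ_DR = 204.0 m³/s.
With Δt = 2 h = 7200 s, V = ΣQ_DR · Δt = 204.0 × 7200 = 1.47 × 10^6 m³.

V ≈ 1.47 × 10^6 m³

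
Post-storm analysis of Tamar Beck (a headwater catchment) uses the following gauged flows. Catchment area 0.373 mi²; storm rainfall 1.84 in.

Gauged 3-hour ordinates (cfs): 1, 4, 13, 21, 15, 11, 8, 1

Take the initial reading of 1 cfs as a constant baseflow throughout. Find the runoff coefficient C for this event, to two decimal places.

ΣQ_DR = 66.00 cfs; V = ΣQ_DR·Δt = 7.128 × 10^5 ft³.
Runoff depth d = V / A = 0.8226 in.
C = d / P = 0.8226 / 1.84 = 0.45.

C ≈ 0.45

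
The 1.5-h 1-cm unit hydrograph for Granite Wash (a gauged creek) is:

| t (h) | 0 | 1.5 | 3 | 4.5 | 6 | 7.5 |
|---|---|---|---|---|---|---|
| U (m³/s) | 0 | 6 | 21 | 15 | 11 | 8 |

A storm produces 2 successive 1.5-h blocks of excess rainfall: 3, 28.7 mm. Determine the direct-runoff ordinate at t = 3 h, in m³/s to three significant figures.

By discrete convolution, Q_j = Σ (P_i / 10 mm) · U_{j−i}.
At t = 3 h (j=2): Q = (3/10)·21 + (28.7/10)·6 = 23.5 m³/s.

Q ≈ 23.5 m³/s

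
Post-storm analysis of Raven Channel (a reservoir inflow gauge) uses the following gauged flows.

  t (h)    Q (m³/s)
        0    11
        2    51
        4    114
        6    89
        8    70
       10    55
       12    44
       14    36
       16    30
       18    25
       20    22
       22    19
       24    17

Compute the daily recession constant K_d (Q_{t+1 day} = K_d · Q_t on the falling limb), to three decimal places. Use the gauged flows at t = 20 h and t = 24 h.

Between t = 20 h and t = 24 h the flow falls from 22 to 17 m³/s over 2×2 h = 4 h.
Per-interval ratio K = (17/22)^(1/2) = 0.8790; K_d = K^(24/2) = 0.213.

K_d ≈ 0.213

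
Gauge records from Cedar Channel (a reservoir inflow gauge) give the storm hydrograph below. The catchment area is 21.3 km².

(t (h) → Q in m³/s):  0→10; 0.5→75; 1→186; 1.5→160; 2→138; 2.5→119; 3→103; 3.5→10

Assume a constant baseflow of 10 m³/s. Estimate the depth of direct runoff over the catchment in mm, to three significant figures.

d ≈ 60.9 mm

Direct runoff: 0.0, 65.0, 176.0, 150.0, 128.0, 109.0, 93.0, 0.0 m³/s; ΣQ_DR = 721.0 m³/s.
V = ΣQ_DR · Δt = 721.0 × 1800 s = 1.298 × 10^6 m³.
Over A = 21.3 km², depth = V / A = 60.9 mm.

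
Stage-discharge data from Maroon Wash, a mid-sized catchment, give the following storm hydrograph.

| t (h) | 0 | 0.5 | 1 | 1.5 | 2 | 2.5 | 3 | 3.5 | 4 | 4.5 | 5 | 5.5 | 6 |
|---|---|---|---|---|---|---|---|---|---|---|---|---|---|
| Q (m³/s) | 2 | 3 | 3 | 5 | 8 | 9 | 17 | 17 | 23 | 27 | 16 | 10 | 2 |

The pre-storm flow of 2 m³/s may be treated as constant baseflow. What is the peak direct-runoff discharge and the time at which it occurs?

Subtracting baseflow gives direct-runoff ordinates: 0.0, 1.0, 1.0, 3.0, 6.0, 7.0, 15.0, 15.0, 21.0, 25.0, 14.0, 8.0, 0.0 m³/s.
The maximum is 25.0 m³/s, occurring at the reading for t = 4.5 h.

Q_p = 25.0 m³/s at t = 4.5 h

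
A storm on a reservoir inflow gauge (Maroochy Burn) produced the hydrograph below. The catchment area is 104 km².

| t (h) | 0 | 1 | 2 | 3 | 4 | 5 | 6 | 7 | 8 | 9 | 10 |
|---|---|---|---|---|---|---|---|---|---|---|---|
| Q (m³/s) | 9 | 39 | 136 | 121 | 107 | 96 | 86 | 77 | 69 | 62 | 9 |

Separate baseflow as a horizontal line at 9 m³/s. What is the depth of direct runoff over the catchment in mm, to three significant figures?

Direct runoff: 0.0, 30.0, 127.0, 112.0, 98.0, 87.0, 77.0, 68.0, 60.0, 53.0, 0.0 m³/s; ΣQ_DR = 712.0 m³/s.
V = ΣQ_DR · Δt = 712.0 × 3600 s = 2.563 × 10^6 m³.
Over A = 104 km², depth = V / A = 24.6 mm.

d ≈ 24.6 mm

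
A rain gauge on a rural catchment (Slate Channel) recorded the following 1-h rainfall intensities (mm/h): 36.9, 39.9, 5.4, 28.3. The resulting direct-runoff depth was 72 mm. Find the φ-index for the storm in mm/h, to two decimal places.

φ ≈ 11.03 mm/h

Only the 3 blocks with intensity above φ contribute runoff: 36.9, 39.9, 28.3 mm/h.
Σ(I−φ)·Δt = d  ⇒  (36.9+39.9+28.3 − 3φ)·1 = 72
φ = (105.1 − 72/1) / 3 = 11.03 mm/h.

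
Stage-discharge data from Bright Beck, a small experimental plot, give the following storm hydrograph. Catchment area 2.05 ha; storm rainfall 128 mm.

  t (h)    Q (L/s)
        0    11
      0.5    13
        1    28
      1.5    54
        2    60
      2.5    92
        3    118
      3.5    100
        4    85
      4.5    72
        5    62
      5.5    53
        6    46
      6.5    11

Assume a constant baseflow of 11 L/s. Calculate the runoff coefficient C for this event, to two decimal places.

ΣQ_DR = 651.0 L/s; V = ΣQ_DR·Δt = 1.172 × 10^6 L.
Runoff depth d = V / A = 57.16 mm.
C = d / P = 57.16 / 128 = 0.45.

C ≈ 0.45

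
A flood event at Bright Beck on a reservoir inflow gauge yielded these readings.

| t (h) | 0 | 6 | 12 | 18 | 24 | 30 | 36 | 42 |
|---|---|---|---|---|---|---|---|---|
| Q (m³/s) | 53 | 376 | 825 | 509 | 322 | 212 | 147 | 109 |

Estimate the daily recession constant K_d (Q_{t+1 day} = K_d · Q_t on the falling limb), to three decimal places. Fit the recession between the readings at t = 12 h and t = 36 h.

K_d ≈ 0.178

Between t = 12 h and t = 36 h the flow falls from 825 to 147 m³/s over 4×6 h = 24 h.
Per-interval ratio K = (147/825)^(1/4) = 0.6497; K_d = K^(24/6) = 0.178.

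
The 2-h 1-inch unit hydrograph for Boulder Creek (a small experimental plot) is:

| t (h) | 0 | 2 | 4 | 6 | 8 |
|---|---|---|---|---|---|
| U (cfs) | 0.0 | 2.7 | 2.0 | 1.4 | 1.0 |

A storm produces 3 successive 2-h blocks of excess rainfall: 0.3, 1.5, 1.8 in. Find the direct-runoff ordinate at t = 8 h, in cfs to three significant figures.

By discrete convolution, Q_j = Σ (P_i / 1 in) · U_{j−i}.
At t = 8 h (j=4): Q = (0.3/1)·1.0 + (1.5/1)·1.4 + (1.8/1)·2.0 = 6.00 cfs.

Q ≈ 6.00 cfs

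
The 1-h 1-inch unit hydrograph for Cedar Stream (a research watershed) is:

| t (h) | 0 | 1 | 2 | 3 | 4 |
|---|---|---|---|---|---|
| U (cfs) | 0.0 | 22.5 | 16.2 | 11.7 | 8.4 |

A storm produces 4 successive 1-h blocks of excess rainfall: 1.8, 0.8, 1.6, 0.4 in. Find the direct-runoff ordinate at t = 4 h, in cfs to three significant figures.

Q ≈ 59.4 cfs

By discrete convolution, Q_j = Σ (P_i / 1 in) · U_{j−i}.
At t = 4 h (j=4): Q = (1.8/1)·8.4 + (0.8/1)·11.7 + (1.6/1)·16.2 + (0.4/1)·22.5 = 59.4 cfs.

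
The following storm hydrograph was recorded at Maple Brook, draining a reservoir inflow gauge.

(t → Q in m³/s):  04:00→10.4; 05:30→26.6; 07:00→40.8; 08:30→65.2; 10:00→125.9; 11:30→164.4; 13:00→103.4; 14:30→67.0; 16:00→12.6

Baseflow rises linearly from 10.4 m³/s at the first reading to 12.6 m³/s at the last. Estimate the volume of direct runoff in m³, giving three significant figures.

V ≈ 2.77 × 10^6 m³

Direct-runoff ordinates (Q − Q_b): 0.00, 15.93, 29.85, 53.98, 114.40, 152.62, 91.35, 54.67, 0.00 m³/s.
ΣQ_DR = 512.8 m³/s.
With Δt = 1.5 h = 5400 s, V = ΣQ_DR · Δt = 512.8 × 5400 = 2.77 × 10^6 m³.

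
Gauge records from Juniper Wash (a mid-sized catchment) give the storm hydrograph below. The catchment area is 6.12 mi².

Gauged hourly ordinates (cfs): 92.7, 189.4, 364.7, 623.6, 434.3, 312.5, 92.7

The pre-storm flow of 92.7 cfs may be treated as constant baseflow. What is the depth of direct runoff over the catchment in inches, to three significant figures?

d ≈ 0.370 in

Direct runoff: 0.0, 96.7, 272.0, 530.9, 341.6, 219.8, 0.0 cfs; ΣQ_DR = 1461 cfs.
V = ΣQ_DR · Δt = 1461 × 3600 s = 5.260 × 10^6 ft³.
Over A = 6.12 mi², depth = V / A = 0.370 in.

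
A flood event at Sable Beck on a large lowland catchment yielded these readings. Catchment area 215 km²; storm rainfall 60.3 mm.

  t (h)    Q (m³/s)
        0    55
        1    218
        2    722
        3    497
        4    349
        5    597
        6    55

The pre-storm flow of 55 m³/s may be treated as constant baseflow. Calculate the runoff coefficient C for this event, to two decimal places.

ΣQ_DR = 2108 m³/s; V = ΣQ_DR·Δt = 7.589 × 10^6 m³.
Runoff depth d = V / A = 35.30 mm.
C = d / P = 35.30 / 60.3 = 0.59.

C ≈ 0.59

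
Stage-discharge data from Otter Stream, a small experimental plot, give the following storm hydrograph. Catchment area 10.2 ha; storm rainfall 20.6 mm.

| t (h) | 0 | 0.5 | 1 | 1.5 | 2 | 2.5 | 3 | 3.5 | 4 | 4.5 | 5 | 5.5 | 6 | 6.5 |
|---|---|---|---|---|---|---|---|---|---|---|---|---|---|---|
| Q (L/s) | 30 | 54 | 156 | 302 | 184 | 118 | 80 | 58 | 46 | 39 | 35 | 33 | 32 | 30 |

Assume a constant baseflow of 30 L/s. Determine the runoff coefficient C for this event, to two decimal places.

ΣQ_DR = 777.0 L/s; V = ΣQ_DR·Δt = 1.399 × 10^6 L.
Runoff depth d = V / A = 13.71 mm.
C = d / P = 13.71 / 20.6 = 0.67.

C ≈ 0.67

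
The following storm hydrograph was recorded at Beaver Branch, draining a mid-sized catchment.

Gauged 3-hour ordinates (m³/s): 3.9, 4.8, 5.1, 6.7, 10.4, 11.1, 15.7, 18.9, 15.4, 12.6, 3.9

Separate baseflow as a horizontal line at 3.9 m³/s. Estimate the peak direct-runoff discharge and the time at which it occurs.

Subtracting baseflow gives direct-runoff ordinates: 0.0, 0.9, 1.2, 2.8, 6.5, 7.2, 11.8, 15.0, 11.5, 8.7, 0.0 m³/s.
The maximum is 15.0 m³/s, occurring at the reading for t = 21 h.

Q_p = 15.0 m³/s at t = 21 h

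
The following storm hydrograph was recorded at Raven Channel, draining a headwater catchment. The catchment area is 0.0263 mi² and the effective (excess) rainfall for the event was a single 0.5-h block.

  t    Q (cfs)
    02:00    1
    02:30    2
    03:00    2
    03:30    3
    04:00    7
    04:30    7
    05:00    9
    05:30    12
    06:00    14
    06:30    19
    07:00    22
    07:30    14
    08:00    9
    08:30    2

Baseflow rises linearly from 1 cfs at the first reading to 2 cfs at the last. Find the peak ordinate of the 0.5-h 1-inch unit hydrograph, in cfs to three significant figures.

U_p ≈ 6.73 cfs

Direct runoff: 0.00, 0.92, 0.85, 1.77, 5.69, 5.62, 7.54, 10.46, 12.38, 17.31, 20.23, 12.15, 7.08, 0.00 cfs; ΣQ_DR = 102.0 cfs, peak = 20.23 cfs.
Runoff depth d = ΣQ_DR·Δt / A = 102.0 × 1800 / (0.0263 mi²) = 3.005 in.
The 1-inch UH is the DRH scaled by (1 in)/d, so U_p = 20.23 × 1/3.005 = 6.73 cfs.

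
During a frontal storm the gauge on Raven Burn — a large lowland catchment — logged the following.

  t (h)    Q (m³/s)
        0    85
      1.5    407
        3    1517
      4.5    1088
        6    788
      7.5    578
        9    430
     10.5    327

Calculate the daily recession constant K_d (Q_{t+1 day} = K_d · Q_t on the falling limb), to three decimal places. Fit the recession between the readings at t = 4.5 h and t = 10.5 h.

K_d ≈ 0.008

Between t = 4.5 h and t = 10.5 h the flow falls from 1088 to 327 m³/s over 4×1.5 h = 6 h.
Per-interval ratio K = (327/1088)^(1/4) = 0.7404; K_d = K^(24/1.5) = 0.008.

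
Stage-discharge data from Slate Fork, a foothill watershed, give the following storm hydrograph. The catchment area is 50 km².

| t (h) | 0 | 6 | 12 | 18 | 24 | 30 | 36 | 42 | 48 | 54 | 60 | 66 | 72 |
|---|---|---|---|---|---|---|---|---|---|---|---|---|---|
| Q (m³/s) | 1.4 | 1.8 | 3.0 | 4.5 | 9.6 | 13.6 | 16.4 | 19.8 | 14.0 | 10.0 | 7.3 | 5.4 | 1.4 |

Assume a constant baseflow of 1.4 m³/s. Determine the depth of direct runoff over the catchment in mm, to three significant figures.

d ≈ 38.9 mm

Direct runoff: 0.0, 0.4, 1.6, 3.1, 8.2, 12.2, 15.0, 18.4, 12.6, 8.6, 5.9, 4.0, 0.0 m³/s; ΣQ_DR = 90.00 m³/s.
V = ΣQ_DR · Δt = 90.00 × 21600 s = 1.944 × 10^6 m³.
Over A = 50 km², depth = V / A = 38.9 mm.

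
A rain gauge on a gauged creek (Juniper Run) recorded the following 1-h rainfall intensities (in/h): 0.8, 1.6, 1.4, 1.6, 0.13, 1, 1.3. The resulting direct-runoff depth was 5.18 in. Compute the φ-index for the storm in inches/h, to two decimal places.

φ ≈ 0.42 in/h

Only the 6 blocks with intensity above φ contribute runoff: 0.8, 1.6, 1.4, 1.6, 1, 1.3 in/h.
Σ(I−φ)·Δt = d  ⇒  (0.8+1.6+1.4+1.6+1+1.3 − 6φ)·1 = 5.18
φ = (7.700 − 5.18/1) / 6 = 0.42 in/h.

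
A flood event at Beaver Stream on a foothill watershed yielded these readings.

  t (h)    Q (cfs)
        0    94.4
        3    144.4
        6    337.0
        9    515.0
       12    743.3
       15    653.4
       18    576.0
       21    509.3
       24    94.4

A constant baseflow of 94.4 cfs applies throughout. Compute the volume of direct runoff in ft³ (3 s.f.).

V ≈ 3.04 × 10^7 ft³

Direct-runoff ordinates (Q − Q_b): 0.0, 50.0, 242.6, 420.6, 648.9, 559.0, 481.6, 414.9, 0.0 cfs.
ΣQ_DR = 2818 cfs.
With Δt = 3 h = 10800 s, V = ΣQ_DR · Δt = 2818 × 10800 = 3.04 × 10^7 ft³.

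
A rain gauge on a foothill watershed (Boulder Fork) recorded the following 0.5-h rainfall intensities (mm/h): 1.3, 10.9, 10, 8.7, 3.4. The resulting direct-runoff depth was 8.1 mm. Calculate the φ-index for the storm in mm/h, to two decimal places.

φ ≈ 4.47 mm/h

Only the 3 blocks with intensity above φ contribute runoff: 10.9, 10, 8.7 mm/h.
Σ(I−φ)·Δt = d  ⇒  (10.9+10+8.7 − 3φ)·0.5 = 8.1
φ = (29.60 − 8.1/0.5) / 3 = 4.47 mm/h.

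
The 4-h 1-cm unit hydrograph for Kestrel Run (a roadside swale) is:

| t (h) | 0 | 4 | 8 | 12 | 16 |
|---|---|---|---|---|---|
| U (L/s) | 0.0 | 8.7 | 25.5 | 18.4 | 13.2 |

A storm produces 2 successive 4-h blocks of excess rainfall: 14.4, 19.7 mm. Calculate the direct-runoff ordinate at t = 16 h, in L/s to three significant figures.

By discrete convolution, Q_j = Σ (P_i / 10 mm) · U_{j−i}.
At t = 16 h (j=4): Q = (14.4/10)·13.2 + (19.7/10)·18.4 = 55.3 L/s.

Q ≈ 55.3 L/s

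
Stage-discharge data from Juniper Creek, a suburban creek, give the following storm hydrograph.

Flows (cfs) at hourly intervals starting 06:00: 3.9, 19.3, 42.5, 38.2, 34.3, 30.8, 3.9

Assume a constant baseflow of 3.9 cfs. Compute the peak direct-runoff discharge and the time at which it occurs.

Subtracting baseflow gives direct-runoff ordinates: 0.0, 15.4, 38.6, 34.3, 30.4, 26.9, 0.0 cfs.
The maximum is 38.6 cfs, occurring at the reading for t = 08:00.

Q_p = 38.6 cfs at t = 08:00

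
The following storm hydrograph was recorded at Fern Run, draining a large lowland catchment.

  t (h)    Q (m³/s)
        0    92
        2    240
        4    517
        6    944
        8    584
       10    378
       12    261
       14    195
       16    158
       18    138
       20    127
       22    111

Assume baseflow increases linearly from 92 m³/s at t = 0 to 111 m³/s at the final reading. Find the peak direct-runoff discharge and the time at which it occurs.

Subtracting baseflow gives direct-runoff ordinates: 0.00, 146.27, 421.55, 846.82, 485.09, 277.36, 158.64, 90.91, 52.18, 30.45, 17.73, 0.00 m³/s.
The maximum is 846.82 m³/s, occurring at the reading for t = 6 h.

Q_p = 846.82 m³/s at t = 6 h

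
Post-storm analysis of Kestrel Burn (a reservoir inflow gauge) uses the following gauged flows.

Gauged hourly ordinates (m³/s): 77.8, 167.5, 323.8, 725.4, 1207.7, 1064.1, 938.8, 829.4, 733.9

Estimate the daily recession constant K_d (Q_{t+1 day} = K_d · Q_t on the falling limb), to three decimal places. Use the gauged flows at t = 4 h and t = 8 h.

Between t = 4 h and t = 8 h the flow falls from 1207.7 to 733.9 m³/s over 4×1 h = 4 h.
Per-interval ratio K = (733.9/1207.7)^(1/4) = 0.8829; K_d = K^(24/1) = 0.050.

K_d ≈ 0.050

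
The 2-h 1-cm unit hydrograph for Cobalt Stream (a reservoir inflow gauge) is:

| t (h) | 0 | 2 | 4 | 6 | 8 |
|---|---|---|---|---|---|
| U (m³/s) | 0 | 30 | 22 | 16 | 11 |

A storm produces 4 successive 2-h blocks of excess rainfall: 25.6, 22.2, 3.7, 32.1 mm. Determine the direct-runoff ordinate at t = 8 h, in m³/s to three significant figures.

By discrete convolution, Q_j = Σ (P_i / 10 mm) · U_{j−i}.
At t = 8 h (j=4): Q = (25.6/10)·11 + (22.2/10)·16 + (3.7/10)·22 + (32.1/10)·30 = 168 m³/s.

Q ≈ 168 m³/s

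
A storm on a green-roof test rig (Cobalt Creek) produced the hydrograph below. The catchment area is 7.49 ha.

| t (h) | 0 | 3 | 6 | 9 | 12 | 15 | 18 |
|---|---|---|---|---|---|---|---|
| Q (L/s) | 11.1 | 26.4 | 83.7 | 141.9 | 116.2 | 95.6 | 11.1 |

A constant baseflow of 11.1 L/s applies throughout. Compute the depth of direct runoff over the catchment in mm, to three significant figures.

d ≈ 58.9 mm

Direct runoff: 0.0, 15.3, 72.6, 130.8, 105.1, 84.5, 0.0 L/s; ΣQ_DR = 408.3 L/s.
V = ΣQ_DR · Δt = 408.3 × 10800 s = 4.410 × 10^6 L.
Over A = 7.49 ha, depth = V / A = 58.9 mm.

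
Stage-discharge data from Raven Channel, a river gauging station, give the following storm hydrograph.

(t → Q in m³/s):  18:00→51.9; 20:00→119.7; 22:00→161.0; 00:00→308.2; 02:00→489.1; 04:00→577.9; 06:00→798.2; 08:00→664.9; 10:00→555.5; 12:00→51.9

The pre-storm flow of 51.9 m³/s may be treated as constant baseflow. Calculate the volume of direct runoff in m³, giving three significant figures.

Direct-runoff ordinates (Q − Q_b): 0.0, 67.8, 109.1, 256.3, 437.2, 526.0, 746.3, 613.0, 503.6, 0.0 m³/s.
ΣQ_DR = 3259 m³/s.
With Δt = 2 h = 7200 s, V = ΣQ_DR · Δt = 3259 × 7200 = 2.35 × 10^7 m³.

V ≈ 2.35 × 10^7 m³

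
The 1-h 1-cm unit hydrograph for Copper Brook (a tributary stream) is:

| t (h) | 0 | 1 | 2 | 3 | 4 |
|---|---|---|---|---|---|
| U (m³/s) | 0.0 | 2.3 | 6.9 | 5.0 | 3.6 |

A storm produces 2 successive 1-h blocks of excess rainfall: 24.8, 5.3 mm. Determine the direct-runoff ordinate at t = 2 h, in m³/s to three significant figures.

Q ≈ 18.3 m³/s

By discrete convolution, Q_j = Σ (P_i / 10 mm) · U_{j−i}.
At t = 2 h (j=2): Q = (24.8/10)·6.9 + (5.3/10)·2.3 = 18.3 m³/s.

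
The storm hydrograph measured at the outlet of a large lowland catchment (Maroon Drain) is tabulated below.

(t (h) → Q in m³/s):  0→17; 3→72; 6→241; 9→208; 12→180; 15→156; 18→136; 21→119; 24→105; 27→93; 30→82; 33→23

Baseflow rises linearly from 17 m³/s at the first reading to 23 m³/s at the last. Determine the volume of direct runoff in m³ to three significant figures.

Direct-runoff ordinates (Q − Q_b): 0.00, 54.45, 222.91, 189.36, 160.82, 136.27, 115.73, 98.18, 83.64, 71.09, 59.55, 0.00 m³/s.
ΣQ_DR = 1192 m³/s.
With Δt = 3 h = 10800 s, V = ΣQ_DR · Δt = 1192 × 10800 = 1.29 × 10^7 m³.

V ≈ 1.29 × 10^7 m³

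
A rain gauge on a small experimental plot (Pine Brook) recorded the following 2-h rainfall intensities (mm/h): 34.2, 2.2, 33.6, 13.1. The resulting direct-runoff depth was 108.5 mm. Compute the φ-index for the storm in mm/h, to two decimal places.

φ ≈ 8.88 mm/h

Only the 3 blocks with intensity above φ contribute runoff: 34.2, 33.6, 13.1 mm/h.
Σ(I−φ)·Δt = d  ⇒  (34.2+33.6+13.1 − 3φ)·2 = 108.5
φ = (80.90 − 108.5/2) / 3 = 8.88 mm/h.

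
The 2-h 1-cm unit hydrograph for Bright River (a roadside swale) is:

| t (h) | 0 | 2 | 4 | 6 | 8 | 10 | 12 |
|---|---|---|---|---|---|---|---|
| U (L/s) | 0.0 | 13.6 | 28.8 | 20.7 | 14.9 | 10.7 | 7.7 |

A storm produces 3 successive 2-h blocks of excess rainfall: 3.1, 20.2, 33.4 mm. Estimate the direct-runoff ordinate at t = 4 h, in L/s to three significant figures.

Q ≈ 36.4 L/s

By discrete convolution, Q_j = Σ (P_i / 10 mm) · U_{j−i}.
At t = 4 h (j=2): Q = (3.1/10)·28.8 + (20.2/10)·13.6 + (33.4/10)·0.0 = 36.4 L/s.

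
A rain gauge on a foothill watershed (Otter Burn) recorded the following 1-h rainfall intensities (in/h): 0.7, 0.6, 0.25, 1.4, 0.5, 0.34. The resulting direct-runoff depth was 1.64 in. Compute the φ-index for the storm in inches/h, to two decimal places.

Only the 4 blocks with intensity above φ contribute runoff: 0.7, 0.6, 1.4, 0.5 in/h.
Σ(I−φ)·Δt = d  ⇒  (0.7+0.6+1.4+0.5 − 4φ)·1 = 1.64
φ = (3.200 − 1.64/1) / 4 = 0.39 in/h.

φ ≈ 0.39 in/h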